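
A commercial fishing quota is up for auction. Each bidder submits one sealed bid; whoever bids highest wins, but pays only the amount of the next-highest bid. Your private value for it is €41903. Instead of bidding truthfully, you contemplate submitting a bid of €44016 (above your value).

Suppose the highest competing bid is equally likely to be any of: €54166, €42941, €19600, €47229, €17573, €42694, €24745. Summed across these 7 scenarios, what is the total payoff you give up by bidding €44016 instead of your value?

€1829

The deviation costs you only when the competing bid falls strictly between €41903 and €44016; elsewhere both bids give the same outcome.
€54166: outcomes coincide → loss €0.
€42941: truthful payoff €0, deviation payoff −€1038 → loss €1038.
€19600: outcomes coincide → loss €0.
€47229: outcomes coincide → loss €0.
€17573: outcomes coincide → loss €0.
€42694: truthful payoff €0, deviation payoff −€791 → loss €791.
€24745: outcomes coincide → loss €0.
Total loss = €1038 + €791 = €1829.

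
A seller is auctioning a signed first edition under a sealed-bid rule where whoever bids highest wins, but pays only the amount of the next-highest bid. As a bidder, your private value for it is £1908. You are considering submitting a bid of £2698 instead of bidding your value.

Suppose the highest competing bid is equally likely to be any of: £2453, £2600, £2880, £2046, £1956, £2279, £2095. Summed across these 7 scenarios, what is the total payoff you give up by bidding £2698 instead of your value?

The deviation costs you only when the competing bid falls strictly between £1908 and £2698; elsewhere both bids give the same outcome.
£2453: truthful payoff £0, deviation payoff −£545 → loss £545.
£2600: truthful payoff £0, deviation payoff −£692 → loss £692.
£2880: outcomes coincide → loss £0.
£2046: truthful payoff £0, deviation payoff −£138 → loss £138.
£1956: truthful payoff £0, deviation payoff −£48 → loss £48.
£2279: truthful payoff £0, deviation payoff −£371 → loss £371.
£2095: truthful payoff £0, deviation payoff −£187 → loss £187.
Total loss = £545 + £692 + £138 + £48 + £371 + £187 = £1981.

£1981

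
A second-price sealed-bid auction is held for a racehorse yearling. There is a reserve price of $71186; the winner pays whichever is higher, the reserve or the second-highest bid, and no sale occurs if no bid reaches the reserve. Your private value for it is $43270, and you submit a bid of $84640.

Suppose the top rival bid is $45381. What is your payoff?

−$27916

Your bid $84640 is the highest and exceeds the reserve.
Price = max(second-highest bid, reserve) = max($45381, $71186) = $71186.
Payoff = $43270 − $71186 = −$27916.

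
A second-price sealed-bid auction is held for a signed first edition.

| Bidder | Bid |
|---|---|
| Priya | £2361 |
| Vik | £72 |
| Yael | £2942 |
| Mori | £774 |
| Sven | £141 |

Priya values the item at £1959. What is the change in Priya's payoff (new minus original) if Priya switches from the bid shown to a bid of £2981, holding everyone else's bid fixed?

The highest bid among the other bidders is £2942; Priya's bid doesn't change that.
Original bid £2361: Priya is not highest (top rival bid is £2942); payoff £0.
Alternative bid £2981: Priya is highest, pays the top rival bid £2942; payoff £1959 − £2942 = −£983.
Change in payoff = −£983 − (£0) = −£983.

−£983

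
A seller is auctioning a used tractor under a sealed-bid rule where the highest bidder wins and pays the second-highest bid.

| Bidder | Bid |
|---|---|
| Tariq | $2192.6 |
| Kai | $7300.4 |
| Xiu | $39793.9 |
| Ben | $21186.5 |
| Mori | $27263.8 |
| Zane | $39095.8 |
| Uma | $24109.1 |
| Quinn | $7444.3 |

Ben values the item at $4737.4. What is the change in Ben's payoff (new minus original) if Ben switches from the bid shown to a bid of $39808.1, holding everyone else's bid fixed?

The highest bid among the other bidders is $39793.9; Ben's bid doesn't change that.
Original bid $21186.5: Ben is not highest (top rival bid is $39793.9); payoff $0.
Alternative bid $39808.1: Ben is highest, pays the top rival bid $39793.9; payoff $4737.4 − $39793.9 = −$35056.5.
Change in payoff = −$35056.5 − ($0) = −$35056.5.

−$35056.5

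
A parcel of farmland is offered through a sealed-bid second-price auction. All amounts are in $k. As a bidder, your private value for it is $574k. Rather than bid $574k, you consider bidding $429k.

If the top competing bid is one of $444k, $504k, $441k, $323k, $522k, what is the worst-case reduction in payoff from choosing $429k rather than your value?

$133k

$444k: truthful gives $130k, deviation gives $0k → loss $130k.
$504k: truthful gives $70k, deviation gives $0k → loss $70k.
$441k: truthful gives $133k, deviation gives $0k → loss $133k.
$323k: same outcome either way → loss $0k.
$522k: truthful gives $52k, deviation gives $0k → loss $52k.
Maximum loss: $133k.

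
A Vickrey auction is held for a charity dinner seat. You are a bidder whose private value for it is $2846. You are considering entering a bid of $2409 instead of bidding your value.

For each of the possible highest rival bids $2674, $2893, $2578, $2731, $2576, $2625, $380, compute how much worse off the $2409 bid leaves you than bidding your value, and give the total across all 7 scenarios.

The deviation costs you only when the competing bid falls strictly between $2409 and $2846; elsewhere both bids give the same outcome.
$2674: truthful payoff $172, deviation payoff $0 → loss $172.
$2893: outcomes coincide → loss $0.
$2578: truthful payoff $268, deviation payoff $0 → loss $268.
$2731: truthful payoff $115, deviation payoff $0 → loss $115.
$2576: truthful payoff $270, deviation payoff $0 → loss $270.
$2625: truthful payoff $221, deviation payoff $0 → loss $221.
$380: outcomes coincide → loss $0.
Total loss = $172 + $268 + $115 + $270 + $221 = $1046.

$1046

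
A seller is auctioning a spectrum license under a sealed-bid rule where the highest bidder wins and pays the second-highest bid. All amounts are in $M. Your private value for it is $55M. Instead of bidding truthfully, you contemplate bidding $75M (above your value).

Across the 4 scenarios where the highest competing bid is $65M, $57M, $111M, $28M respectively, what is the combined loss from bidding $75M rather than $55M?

The deviation costs you only when the competing bid falls strictly between $55M and $75M; elsewhere both bids give the same outcome.
$65M: truthful payoff $0M, deviation payoff −$10M → loss $10M.
$57M: truthful payoff $0M, deviation payoff −$2M → loss $2M.
$111M: outcomes coincide → loss $0M.
$28M: outcomes coincide → loss $0M.
Total loss = $10M + $2M = $12M.
Truthful bidding weakly dominates here: raising your bid can only win items priced above your value, and lowering it can only forfeit items priced below.

$12M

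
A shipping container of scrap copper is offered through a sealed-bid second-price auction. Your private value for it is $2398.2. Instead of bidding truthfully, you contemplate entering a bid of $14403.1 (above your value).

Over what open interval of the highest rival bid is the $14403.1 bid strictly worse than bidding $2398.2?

If the competing bid is below $2398.2, both bids win at the same price — no difference.
If it is above $14403.1, both bids lose — no difference.
If it lies strictly between $2398.2 and $14403.1, bidding your value loses (payoff 0) while bidding $14403.1 wins at a price above your value (payoff negative).
So the deviation strictly hurts on the open interval ($2398.2, $14403.1).

($2398.2, $14403.1)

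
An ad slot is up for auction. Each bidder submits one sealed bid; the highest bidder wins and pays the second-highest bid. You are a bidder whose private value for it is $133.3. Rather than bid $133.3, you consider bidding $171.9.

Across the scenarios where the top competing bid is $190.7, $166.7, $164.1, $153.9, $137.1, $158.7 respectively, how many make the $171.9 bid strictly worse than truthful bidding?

The deviation hurts exactly when the highest competing bid lies strictly between $133.3 and $171.9 — overbidding then wins at a price above your value.
$190.7: above both → same outcome either way.
$166.7: inside the interval → strictly worse (loss $33.4).
$164.1: inside the interval → strictly worse (loss $30.8).
$153.9: inside the interval → strictly worse (loss $20.6).
$137.1: inside the interval → strictly worse (loss $3.8).
$158.7: inside the interval → strictly worse (loss $25.4).
Count: 5.

5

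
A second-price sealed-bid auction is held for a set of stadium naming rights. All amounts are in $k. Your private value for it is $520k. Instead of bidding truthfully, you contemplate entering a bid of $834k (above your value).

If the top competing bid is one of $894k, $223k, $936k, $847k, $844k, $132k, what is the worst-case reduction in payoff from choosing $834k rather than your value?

$0k

$894k: same outcome either way → loss $0k.
$223k: same outcome either way → loss $0k.
$936k: same outcome either way → loss $0k.
$847k: same outcome either way → loss $0k.
$844k: same outcome either way → loss $0k.
$132k: same outcome either way → loss $0k.
Maximum loss: $0k.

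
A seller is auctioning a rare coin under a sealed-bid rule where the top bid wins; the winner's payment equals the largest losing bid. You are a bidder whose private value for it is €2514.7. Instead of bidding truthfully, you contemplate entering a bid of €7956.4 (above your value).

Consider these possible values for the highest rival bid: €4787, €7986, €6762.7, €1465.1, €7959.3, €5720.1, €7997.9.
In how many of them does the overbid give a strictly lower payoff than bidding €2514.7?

3

The deviation hurts exactly when the highest competing bid lies strictly between €2514.7 and €7956.4 — overbidding then wins at a price above your value.
€4787: inside the interval → strictly worse (loss €2272.3).
€7986: above both → same outcome either way.
€6762.7: inside the interval → strictly worse (loss €4248).
€1465.1: below both → same outcome either way.
€7959.3: above both → same outcome either way.
€5720.1: inside the interval → strictly worse (loss €3205.4).
€7997.9: above both → same outcome either way.
Count: 3.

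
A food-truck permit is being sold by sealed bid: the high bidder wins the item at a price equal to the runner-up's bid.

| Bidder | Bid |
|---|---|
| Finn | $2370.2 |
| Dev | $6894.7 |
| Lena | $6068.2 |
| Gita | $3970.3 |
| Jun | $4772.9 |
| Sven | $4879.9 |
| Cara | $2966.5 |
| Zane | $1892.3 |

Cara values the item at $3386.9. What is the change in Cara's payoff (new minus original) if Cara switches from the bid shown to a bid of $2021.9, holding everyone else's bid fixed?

The highest bid among the other bidders is $6894.7; Cara's bid doesn't change that.
Original bid $2966.5: Cara is not highest (top rival bid is $6894.7); payoff $0.
Alternative bid $2021.9: Cara is not highest (top rival bid is $6894.7); payoff $0.
Change in payoff = $0 − ($0) = $0.

$0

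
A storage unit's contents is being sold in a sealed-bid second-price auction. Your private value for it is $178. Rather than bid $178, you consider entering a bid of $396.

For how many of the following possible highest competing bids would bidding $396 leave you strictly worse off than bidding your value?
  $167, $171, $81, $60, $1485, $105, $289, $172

The deviation hurts exactly when the highest competing bid lies strictly between $178 and $396 — overbidding then wins at a price above your value.
$167: below both → same outcome either way.
$171: below both → same outcome either way.
$81: below both → same outcome either way.
$60: below both → same outcome either way.
$1485: above both → same outcome either way.
$105: below both → same outcome either way.
$289: inside the interval → strictly worse (loss $111).
$172: below both → same outcome either way.
Count: 1.

1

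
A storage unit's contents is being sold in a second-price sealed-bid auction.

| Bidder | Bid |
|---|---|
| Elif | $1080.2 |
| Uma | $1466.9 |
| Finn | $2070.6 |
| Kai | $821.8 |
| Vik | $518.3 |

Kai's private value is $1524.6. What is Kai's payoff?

Highest bid: Finn at $2070.6, so Finn wins.
Second-highest bid: Uma at $1466.9 — that is the price the winner pays.
Kai did not win, so Kai pays nothing and receives nothing: payoff $0.

$0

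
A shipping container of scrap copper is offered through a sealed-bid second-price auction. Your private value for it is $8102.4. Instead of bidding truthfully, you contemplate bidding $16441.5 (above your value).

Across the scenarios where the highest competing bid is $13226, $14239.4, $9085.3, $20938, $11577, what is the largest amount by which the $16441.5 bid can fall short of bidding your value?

$13226: truthful gives $0, deviation gives −$5123.6 → loss $5123.6.
$14239.4: truthful gives $0, deviation gives −$6137 → loss $6137.
$9085.3: truthful gives $0, deviation gives −$982.9 → loss $982.9.
$20938: same outcome either way → loss $0.
$11577: truthful gives $0, deviation gives −$3474.6 → loss $3474.6.
Maximum loss: $6137.

$6137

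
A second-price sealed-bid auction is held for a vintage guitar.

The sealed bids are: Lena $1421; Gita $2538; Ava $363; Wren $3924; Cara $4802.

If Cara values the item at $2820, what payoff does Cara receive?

Highest bid: Cara at $4802, so Cara wins.
Second-highest bid: Wren at $3924 — that is the price the winner pays.
Cara's payoff = value − price = $2820 − $3924 = −$1104.

−$1104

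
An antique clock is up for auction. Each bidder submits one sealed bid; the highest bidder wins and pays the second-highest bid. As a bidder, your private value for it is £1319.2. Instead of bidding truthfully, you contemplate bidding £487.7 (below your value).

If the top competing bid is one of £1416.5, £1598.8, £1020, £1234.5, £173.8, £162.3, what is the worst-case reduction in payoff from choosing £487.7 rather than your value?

£1416.5: same outcome either way → loss £0.
£1598.8: same outcome either way → loss £0.
£1020: truthful gives £299.2, deviation gives £0 → loss £299.2.
£1234.5: truthful gives £84.7, deviation gives £0 → loss £84.7.
£173.8: same outcome either way → loss £0.
£162.3: same outcome either way → loss £0.
Maximum loss: £299.2.

£299.2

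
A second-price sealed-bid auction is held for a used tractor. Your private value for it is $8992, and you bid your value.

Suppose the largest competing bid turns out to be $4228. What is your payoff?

$4764

Your bid $8992 exceeds the highest competing bid $4228, so you win.
In a second-price auction the winner pays the second-highest bid, $4228.
Payoff = value − price = $8992 − $4228 = $4764.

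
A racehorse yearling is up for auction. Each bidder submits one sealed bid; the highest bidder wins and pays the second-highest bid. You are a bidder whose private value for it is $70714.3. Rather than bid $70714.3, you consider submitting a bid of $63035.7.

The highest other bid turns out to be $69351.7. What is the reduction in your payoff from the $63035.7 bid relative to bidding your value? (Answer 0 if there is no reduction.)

Bidding your value $70714.3: you win (since $70714.3 > $69351.7) and pay $69351.7. Payoff $1362.6.
Bidding $63035.7: you lose. Payoff $0.
The competing bid $69351.7 lies between your shaded bid and your value, so underbidding forfeits an item you could have won at a profitable price.
Loss from deviating = $1362.6 − ($0) = $1362.6.

$1362.6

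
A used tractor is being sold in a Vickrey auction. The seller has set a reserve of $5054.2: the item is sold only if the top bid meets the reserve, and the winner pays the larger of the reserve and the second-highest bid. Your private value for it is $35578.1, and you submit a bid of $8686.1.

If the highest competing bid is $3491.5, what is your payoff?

Your bid $8686.1 is the highest and exceeds the reserve.
Price = max(second-highest bid, reserve) = max($3491.5, $5054.2) = $5054.2.
Payoff = $35578.1 − $5054.2 = $30523.9.

$30523.9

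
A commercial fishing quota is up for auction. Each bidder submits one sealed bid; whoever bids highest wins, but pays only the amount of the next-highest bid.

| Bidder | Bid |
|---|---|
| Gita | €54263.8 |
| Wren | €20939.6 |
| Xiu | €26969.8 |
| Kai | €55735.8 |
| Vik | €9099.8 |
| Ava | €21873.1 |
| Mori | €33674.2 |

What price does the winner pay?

€54263.8

Highest bid: Kai at €55735.8, so Kai wins.
Second-highest bid: Gita at €54263.8 — that is the price the winner pays.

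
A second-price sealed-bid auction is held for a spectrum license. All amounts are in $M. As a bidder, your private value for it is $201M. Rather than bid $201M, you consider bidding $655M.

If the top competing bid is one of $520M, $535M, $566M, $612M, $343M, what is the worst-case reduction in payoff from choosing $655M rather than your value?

$411M

$520M: truthful gives $0M, deviation gives −$319M → loss $319M.
$535M: truthful gives $0M, deviation gives −$334M → loss $334M.
$566M: truthful gives $0M, deviation gives −$365M → loss $365M.
$612M: truthful gives $0M, deviation gives −$411M → loss $411M.
$343M: truthful gives $0M, deviation gives −$142M → loss $142M.
Maximum loss: $411M.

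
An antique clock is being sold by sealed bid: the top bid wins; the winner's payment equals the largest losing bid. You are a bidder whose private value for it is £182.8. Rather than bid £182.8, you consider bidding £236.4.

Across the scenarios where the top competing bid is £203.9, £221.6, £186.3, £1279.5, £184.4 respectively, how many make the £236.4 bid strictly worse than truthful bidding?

The deviation hurts exactly when the highest competing bid lies strictly between £182.8 and £236.4 — overbidding then wins at a price above your value.
£203.9: inside the interval → strictly worse (loss £21.1).
£221.6: inside the interval → strictly worse (loss £38.8).
£186.3: inside the interval → strictly worse (loss £3.5).
£1279.5: above both → same outcome either way.
£184.4: inside the interval → strictly worse (loss £1.6).
Count: 4.

4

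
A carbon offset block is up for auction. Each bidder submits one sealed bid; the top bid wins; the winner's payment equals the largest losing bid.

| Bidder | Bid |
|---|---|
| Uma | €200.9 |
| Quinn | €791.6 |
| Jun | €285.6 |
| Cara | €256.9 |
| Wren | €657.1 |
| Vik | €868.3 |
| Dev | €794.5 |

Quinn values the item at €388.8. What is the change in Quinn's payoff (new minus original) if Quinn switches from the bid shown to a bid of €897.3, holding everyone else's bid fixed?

−€479.5

The highest bid among the other bidders is €868.3; Quinn's bid doesn't change that.
Original bid €791.6: Quinn is not highest (top rival bid is €868.3); payoff €0.
Alternative bid €897.3: Quinn is highest, pays the top rival bid €868.3; payoff €388.8 − €868.3 = −€479.5.
Change in payoff = −€479.5 − (€0) = −€479.5.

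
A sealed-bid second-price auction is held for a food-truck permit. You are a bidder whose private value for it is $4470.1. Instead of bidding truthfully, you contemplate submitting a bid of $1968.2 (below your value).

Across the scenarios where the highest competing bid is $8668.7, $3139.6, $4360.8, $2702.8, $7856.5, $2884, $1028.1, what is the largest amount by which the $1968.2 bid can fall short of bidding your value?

$1767.3

$8668.7: same outcome either way → loss $0.
$3139.6: truthful gives $1330.5, deviation gives $0 → loss $1330.5.
$4360.8: truthful gives $109.3, deviation gives $0 → loss $109.3.
$2702.8: truthful gives $1767.3, deviation gives $0 → loss $1767.3.
$7856.5: same outcome either way → loss $0.
$2884: truthful gives $1586.1, deviation gives $0 → loss $1586.1.
$1028.1: same outcome either way → loss $0.
Maximum loss: $1767.3.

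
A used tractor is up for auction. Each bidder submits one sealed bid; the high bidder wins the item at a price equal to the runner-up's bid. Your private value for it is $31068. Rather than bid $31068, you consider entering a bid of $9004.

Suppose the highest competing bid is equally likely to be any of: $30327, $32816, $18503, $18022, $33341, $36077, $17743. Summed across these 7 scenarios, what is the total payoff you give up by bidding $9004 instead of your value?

The deviation costs you only when the competing bid falls strictly between $9004 and $31068; elsewhere both bids give the same outcome.
$30327: truthful payoff $741, deviation payoff $0 → loss $741.
$32816: outcomes coincide → loss $0.
$18503: truthful payoff $12565, deviation payoff $0 → loss $12565.
$18022: truthful payoff $13046, deviation payoff $0 → loss $13046.
$33341: outcomes coincide → loss $0.
$36077: outcomes coincide → loss $0.
$17743: truthful payoff $13325, deviation payoff $0 → loss $13325.
Total loss = $741 + $12565 + $13046 + $13325 = $39677.
In a second-price auction your bid sets only whether you win, not what you pay, so bidding your true value is weakly dominant.

$39677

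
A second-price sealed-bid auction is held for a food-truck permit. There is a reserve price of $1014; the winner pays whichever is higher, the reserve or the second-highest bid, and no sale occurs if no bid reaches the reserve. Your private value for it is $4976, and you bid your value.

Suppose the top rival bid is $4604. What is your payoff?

$372

Your bid $4976 is the highest and exceeds the reserve.
Price = max(second-highest bid, reserve) = max($4604, $1014) = $4604.
Payoff = $4976 − $4604 = $372.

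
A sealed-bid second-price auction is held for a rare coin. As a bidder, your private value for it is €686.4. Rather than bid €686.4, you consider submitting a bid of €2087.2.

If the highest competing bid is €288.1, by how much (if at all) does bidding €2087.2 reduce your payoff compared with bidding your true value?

Bidding your value €686.4: you win (since €686.4 > €288.1) and pay €288.1. Payoff €398.3.
Bidding €2087.2: you win and pay €288.1. Payoff €686.4 − €288.1 = €398.3.
Difference = €398.3 − €398.3 = €0; both bids lead to the same outcome because the competing bid is below both your value and your alternative bid.
In a second-price auction your bid sets only whether you win, not what you pay, so bidding your true value is weakly dominant.

€0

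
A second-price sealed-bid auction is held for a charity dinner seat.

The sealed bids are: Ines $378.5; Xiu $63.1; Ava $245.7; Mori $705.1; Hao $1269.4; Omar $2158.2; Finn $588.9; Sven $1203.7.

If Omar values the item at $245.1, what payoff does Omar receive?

Highest bid: Omar at $2158.2, so Omar wins.
Second-highest bid: Hao at $1269.4 — that is the price the winner pays.
Omar's payoff = value − price = $245.1 − $1269.4 = −$1024.3.

−$1024.3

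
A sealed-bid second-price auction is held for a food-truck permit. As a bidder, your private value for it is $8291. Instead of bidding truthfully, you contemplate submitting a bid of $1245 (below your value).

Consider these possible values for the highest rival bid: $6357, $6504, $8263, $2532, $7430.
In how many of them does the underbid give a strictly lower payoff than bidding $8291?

5

The deviation hurts exactly when the highest competing bid lies strictly between $1245 and $8291 — underbidding then forfeits a profitable win.
$6357: inside the interval → strictly worse (loss $1934).
$6504: inside the interval → strictly worse (loss $1787).
$8263: inside the interval → strictly worse (loss $28).
$2532: inside the interval → strictly worse (loss $5759).
$7430: inside the interval → strictly worse (loss $861).
Count: 5.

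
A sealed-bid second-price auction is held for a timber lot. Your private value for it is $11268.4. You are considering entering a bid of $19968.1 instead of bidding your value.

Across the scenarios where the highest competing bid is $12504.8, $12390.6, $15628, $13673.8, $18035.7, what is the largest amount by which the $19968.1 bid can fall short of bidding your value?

$6767.3

$12504.8: truthful gives $0, deviation gives −$1236.4 → loss $1236.4.
$12390.6: truthful gives $0, deviation gives −$1122.2 → loss $1122.2.
$15628: truthful gives $0, deviation gives −$4359.6 → loss $4359.6.
$13673.8: truthful gives $0, deviation gives −$2405.4 → loss $2405.4.
$18035.7: truthful gives $0, deviation gives −$6767.3 → loss $6767.3.
Maximum loss: $6767.3.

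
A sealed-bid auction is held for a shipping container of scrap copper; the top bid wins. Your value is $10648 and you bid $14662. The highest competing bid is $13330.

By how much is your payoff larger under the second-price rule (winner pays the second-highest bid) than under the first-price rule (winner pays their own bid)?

You have the highest bid, so you win under either rule.
Second-price: pay $13330 → payoff −$2682.
First-price: pay your own bid $14662 → payoff −$4014.
Difference = −$2682 − (−$4014) = $1332.

$1332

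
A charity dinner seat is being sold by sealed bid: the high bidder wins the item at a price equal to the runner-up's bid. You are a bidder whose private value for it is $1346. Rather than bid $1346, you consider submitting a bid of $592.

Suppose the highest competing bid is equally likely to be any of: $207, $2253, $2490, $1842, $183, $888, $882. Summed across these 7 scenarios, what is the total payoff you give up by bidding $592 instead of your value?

The deviation costs you only when the competing bid falls strictly between $592 and $1346; elsewhere both bids give the same outcome.
$207: outcomes coincide → loss $0.
$2253: outcomes coincide → loss $0.
$2490: outcomes coincide → loss $0.
$1842: outcomes coincide → loss $0.
$183: outcomes coincide → loss $0.
$888: truthful payoff $458, deviation payoff $0 → loss $458.
$882: truthful payoff $464, deviation payoff $0 → loss $464.
Total loss = $458 + $464 = $922.

$922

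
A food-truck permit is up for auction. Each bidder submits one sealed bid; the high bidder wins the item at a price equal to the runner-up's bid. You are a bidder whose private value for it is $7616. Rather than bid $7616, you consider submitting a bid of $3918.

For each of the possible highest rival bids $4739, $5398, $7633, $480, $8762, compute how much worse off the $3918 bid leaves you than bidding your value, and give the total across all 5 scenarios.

$5095

The deviation costs you only when the competing bid falls strictly between $3918 and $7616; elsewhere both bids give the same outcome.
$4739: truthful payoff $2877, deviation payoff $0 → loss $2877.
$5398: truthful payoff $2218, deviation payoff $0 → loss $2218.
$7633: outcomes coincide → loss $0.
$480: outcomes coincide → loss $0.
$8762: outcomes coincide → loss $0.
Total loss = $2877 + $2218 = $5095.
In a second-price auction your bid sets only whether you win, not what you pay, so bidding your true value is weakly dominant.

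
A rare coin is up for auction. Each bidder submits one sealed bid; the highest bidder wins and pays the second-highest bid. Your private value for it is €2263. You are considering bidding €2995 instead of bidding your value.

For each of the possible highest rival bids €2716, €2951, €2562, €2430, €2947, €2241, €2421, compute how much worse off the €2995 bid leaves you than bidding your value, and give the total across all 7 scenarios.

The deviation costs you only when the competing bid falls strictly between €2263 and €2995; elsewhere both bids give the same outcome.
€2716: truthful payoff €0, deviation payoff −€453 → loss €453.
€2951: truthful payoff €0, deviation payoff −€688 → loss €688.
€2562: truthful payoff €0, deviation payoff −€299 → loss €299.
€2430: truthful payoff €0, deviation payoff −€167 → loss €167.
€2947: truthful payoff €0, deviation payoff −€684 → loss €684.
€2241: outcomes coincide → loss €0.
€2421: truthful payoff €0, deviation payoff −€158 → loss €158.
Total loss = €453 + €688 + €299 + €167 + €684 + €158 = €2449.

€2449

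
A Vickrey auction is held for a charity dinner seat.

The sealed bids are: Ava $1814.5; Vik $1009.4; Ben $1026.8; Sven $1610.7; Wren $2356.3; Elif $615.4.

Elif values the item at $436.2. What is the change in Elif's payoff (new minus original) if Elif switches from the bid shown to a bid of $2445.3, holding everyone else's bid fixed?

−$1920.1

The highest bid among the other bidders is $2356.3; Elif's bid doesn't change that.
Original bid $615.4: Elif is not highest (top rival bid is $2356.3); payoff $0.
Alternative bid $2445.3: Elif is highest, pays the top rival bid $2356.3; payoff $436.2 − $2356.3 = −$1920.1.
Change in payoff = −$1920.1 − ($0) = −$1920.1.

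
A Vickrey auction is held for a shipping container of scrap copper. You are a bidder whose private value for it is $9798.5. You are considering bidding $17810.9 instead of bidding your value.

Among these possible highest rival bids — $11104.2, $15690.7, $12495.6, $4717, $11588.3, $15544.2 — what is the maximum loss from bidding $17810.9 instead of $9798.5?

$11104.2: truthful gives $0, deviation gives −$1305.7 → loss $1305.7.
$15690.7: truthful gives $0, deviation gives −$5892.2 → loss $5892.2.
$12495.6: truthful gives $0, deviation gives −$2697.1 → loss $2697.1.
$4717: same outcome either way → loss $0.
$11588.3: truthful gives $0, deviation gives −$1789.8 → loss $1789.8.
$15544.2: truthful gives $0, deviation gives −$5745.7 → loss $5745.7.
Maximum loss: $5892.2.

$5892.2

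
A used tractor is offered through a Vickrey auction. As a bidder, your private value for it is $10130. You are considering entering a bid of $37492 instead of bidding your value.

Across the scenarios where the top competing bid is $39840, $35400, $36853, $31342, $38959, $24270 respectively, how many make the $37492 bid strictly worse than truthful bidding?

4

The deviation hurts exactly when the highest competing bid lies strictly between $10130 and $37492 — overbidding then wins at a price above your value.
$39840: above both → same outcome either way.
$35400: inside the interval → strictly worse (loss $25270).
$36853: inside the interval → strictly worse (loss $26723).
$31342: inside the interval → strictly worse (loss $21212).
$38959: above both → same outcome either way.
$24270: inside the interval → strictly worse (loss $14140).
Count: 4.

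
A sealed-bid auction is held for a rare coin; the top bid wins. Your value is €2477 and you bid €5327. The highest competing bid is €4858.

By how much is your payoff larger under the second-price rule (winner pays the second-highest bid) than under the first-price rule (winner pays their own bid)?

€469

You have the highest bid, so you win under either rule.
Second-price: pay €4858 → payoff −€2381.
First-price: pay your own bid €5327 → payoff −€2850.
Difference = −€2381 − (−€2850) = €469.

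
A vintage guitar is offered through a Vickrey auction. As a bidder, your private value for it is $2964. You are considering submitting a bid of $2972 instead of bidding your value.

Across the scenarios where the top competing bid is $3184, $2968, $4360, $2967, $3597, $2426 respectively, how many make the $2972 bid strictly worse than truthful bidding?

2

The deviation hurts exactly when the highest competing bid lies strictly between $2964 and $2972 — overbidding then wins at a price above your value.
$3184: above both → same outcome either way.
$2968: inside the interval → strictly worse (loss $4).
$4360: above both → same outcome either way.
$2967: inside the interval → strictly worse (loss $3).
$3597: above both → same outcome either way.
$2426: below both → same outcome either way.
Count: 2.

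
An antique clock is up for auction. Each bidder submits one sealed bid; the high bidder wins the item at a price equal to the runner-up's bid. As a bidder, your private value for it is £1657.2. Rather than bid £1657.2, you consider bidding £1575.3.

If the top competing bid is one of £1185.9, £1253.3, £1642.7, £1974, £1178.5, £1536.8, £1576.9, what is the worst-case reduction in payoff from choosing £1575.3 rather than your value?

£80.3

£1185.9: same outcome either way → loss £0.
£1253.3: same outcome either way → loss £0.
£1642.7: truthful gives £14.5, deviation gives £0 → loss £14.5.
£1974: same outcome either way → loss £0.
£1178.5: same outcome either way → loss £0.
£1536.8: same outcome either way → loss £0.
£1576.9: truthful gives £80.3, deviation gives £0 → loss £80.3.
Maximum loss: £80.3.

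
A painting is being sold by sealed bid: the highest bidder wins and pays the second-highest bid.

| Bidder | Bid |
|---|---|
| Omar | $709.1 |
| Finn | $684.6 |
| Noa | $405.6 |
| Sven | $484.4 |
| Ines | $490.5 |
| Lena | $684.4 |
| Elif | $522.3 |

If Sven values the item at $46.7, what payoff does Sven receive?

$0

Highest bid: Omar at $709.1, so Omar wins.
Second-highest bid: Finn at $684.6 — that is the price the winner pays.
Sven did not win, so Sven pays nothing and receives nothing: payoff $0.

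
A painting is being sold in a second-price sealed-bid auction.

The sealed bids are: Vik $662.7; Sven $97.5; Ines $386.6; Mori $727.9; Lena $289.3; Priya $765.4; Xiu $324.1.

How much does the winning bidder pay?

$727.9

Highest bid: Priya at $765.4, so Priya wins.
Second-highest bid: Mori at $727.9 — that is the price the winner pays.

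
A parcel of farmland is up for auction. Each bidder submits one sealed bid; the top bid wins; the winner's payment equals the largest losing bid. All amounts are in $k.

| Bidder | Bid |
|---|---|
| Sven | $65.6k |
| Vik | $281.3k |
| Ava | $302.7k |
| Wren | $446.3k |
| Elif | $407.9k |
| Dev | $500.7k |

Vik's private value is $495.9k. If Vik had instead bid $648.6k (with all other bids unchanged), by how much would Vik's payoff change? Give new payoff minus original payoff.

−$4.8k

The highest bid among the other bidders is $500.7k; Vik's bid doesn't change that.
Original bid $281.3k: Vik is not highest (top rival bid is $500.7k); payoff $0k.
Alternative bid $648.6k: Vik is highest, pays the top rival bid $500.7k; payoff $495.9k − $500.7k = −$4.8k.
Change in payoff = −$4.8k − ($0k) = −$4.8k.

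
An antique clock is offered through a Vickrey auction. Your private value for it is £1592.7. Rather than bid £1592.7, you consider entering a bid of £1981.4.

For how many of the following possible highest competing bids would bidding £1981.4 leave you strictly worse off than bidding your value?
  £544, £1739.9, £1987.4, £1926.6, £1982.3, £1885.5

3

The deviation hurts exactly when the highest competing bid lies strictly between £1592.7 and £1981.4 — overbidding then wins at a price above your value.
£544: below both → same outcome either way.
£1739.9: inside the interval → strictly worse (loss £147.2).
£1987.4: above both → same outcome either way.
£1926.6: inside the interval → strictly worse (loss £333.9).
£1982.3: above both → same outcome either way.
£1885.5: inside the interval → strictly worse (loss £292.8).
Count: 3.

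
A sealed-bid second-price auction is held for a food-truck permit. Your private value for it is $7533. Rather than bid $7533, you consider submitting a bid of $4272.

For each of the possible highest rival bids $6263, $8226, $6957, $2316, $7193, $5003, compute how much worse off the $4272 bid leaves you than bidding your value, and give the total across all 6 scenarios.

The deviation costs you only when the competing bid falls strictly between $4272 and $7533; elsewhere both bids give the same outcome.
$6263: truthful payoff $1270, deviation payoff $0 → loss $1270.
$8226: outcomes coincide → loss $0.
$6957: truthful payoff $576, deviation payoff $0 → loss $576.
$2316: outcomes coincide → loss $0.
$7193: truthful payoff $340, deviation payoff $0 → loss $340.
$5003: truthful payoff $2530, deviation payoff $0 → loss $2530.
Total loss = $1270 + $576 + $340 + $2530 = $4716.
In a second-price auction your bid sets only whether you win, not what you pay, so bidding your true value is weakly dominant.

$4716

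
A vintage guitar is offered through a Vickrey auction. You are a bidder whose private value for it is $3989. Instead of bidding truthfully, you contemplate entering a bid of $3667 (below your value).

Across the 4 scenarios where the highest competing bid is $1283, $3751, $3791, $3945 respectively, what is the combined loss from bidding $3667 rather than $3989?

The deviation costs you only when the competing bid falls strictly between $3667 and $3989; elsewhere both bids give the same outcome.
$1283: outcomes coincide → loss $0.
$3751: truthful payoff $238, deviation payoff $0 → loss $238.
$3791: truthful payoff $198, deviation payoff $0 → loss $198.
$3945: truthful payoff $44, deviation payoff $0 → loss $44.
Total loss = $238 + $198 + $44 = $480.

$480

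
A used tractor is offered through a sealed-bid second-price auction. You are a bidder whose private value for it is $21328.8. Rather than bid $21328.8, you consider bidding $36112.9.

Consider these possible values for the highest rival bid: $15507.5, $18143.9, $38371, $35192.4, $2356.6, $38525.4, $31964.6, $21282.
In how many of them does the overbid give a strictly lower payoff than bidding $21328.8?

2

The deviation hurts exactly when the highest competing bid lies strictly between $21328.8 and $36112.9 — overbidding then wins at a price above your value.
$15507.5: below both → same outcome either way.
$18143.9: below both → same outcome either way.
$38371: above both → same outcome either way.
$35192.4: inside the interval → strictly worse (loss $13863.6).
$2356.6: below both → same outcome either way.
$38525.4: above both → same outcome either way.
$31964.6: inside the interval → strictly worse (loss $10635.8).
$21282: below both → same outcome either way.
Count: 2.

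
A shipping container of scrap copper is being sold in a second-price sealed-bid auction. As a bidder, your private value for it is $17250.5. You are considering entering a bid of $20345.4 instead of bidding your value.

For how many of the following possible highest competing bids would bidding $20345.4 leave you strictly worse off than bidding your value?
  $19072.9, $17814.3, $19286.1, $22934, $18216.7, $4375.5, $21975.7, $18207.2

The deviation hurts exactly when the highest competing bid lies strictly between $17250.5 and $20345.4 — overbidding then wins at a price above your value.
$19072.9: inside the interval → strictly worse (loss $1822.4).
$17814.3: inside the interval → strictly worse (loss $563.8).
$19286.1: inside the interval → strictly worse (loss $2035.6).
$22934: above both → same outcome either way.
$18216.7: inside the interval → strictly worse (loss $966.2).
$4375.5: below both → same outcome either way.
$21975.7: above both → same outcome either way.
$18207.2: inside the interval → strictly worse (loss $956.7).
Count: 5.

5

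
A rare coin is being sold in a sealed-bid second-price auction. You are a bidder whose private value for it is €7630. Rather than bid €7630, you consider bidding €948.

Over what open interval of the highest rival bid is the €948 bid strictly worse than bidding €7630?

(€948, €7630)

If the competing bid is below €948, both bids win at the same price — no difference.
If it is above €7630, both bids lose — no difference.
If it lies strictly between €948 and €7630, bidding your value wins at a price below your value (positive payoff) while bidding €948 loses (payoff 0).
So the deviation strictly hurts on the open interval (€948, €7630).
Because the price is fixed by the runner-up's bid, deviating from your value can only change a good outcome into a bad one — never the reverse.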